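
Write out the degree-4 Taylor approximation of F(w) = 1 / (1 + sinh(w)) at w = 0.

4*w^4/3 - 7*w^3/6 + w^2 - w + 1

Write 1/(1+u) = 1 - u + u^2 - u^3 + ... and substitute the series for u.
F(0) = 1
F′(0) = -1
F′′(0) = 2
F′′′(0) = -7
F^(4)(0) = 32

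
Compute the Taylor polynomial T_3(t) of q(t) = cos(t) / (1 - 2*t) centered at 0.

7*t^3 + 7*t^2/2 + 2*t + 1

Expand 1/(denominator) as a geometric series and multiply by the numerator's series.
q(0) = 1
q′(0) = 2
q′′(0) = 7
q′′′(0) = 42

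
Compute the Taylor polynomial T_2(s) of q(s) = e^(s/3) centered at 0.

s^2/18 + s/3 + 1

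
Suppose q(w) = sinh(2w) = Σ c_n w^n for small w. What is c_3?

q(0) = 0
q′(0) = 2
q′′(0) = 0
q′′′(0) = 8
The Taylor polynomial is Σ q^(k)(0)/k! · w^k.

4/3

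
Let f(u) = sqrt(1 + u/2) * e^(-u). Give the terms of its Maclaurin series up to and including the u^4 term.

Write out both Maclaurin series and multiply, keeping only the needed powers.
f(0) = 1
f′(0) = -3/4
f′′(0) = 7/16
f′′′(0) = -1/64
f^(4)(0) = -159/256
Dividing each by k! gives the coefficients c_0, ..., c_4.

-53*u^4/2048 - u^3/384 + 7*u^2/32 - 3*u/4 + 1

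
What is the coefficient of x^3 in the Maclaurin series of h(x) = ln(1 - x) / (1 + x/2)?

Expand each factor separately, then convolve coefficients.
h(0) = 0
h′(0) = -1
h′′(0) = 0
h′′′(0) = -2
Dividing each by k! gives the coefficients c_0, ..., c_3.

-1/3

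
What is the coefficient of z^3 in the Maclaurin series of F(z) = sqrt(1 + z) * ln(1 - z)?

Expand each factor separately, then convolve coefficients.
F(0) = 0
F′(0) = -1
F′′(0) = -2
F′′′(0) = -11/4

-11/24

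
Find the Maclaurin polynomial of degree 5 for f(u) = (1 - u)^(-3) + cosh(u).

Expand each term separately and add.

21*u^5 + 361*u^4/24 + 10*u^3 + 13*u^2/2 + 3*u + 2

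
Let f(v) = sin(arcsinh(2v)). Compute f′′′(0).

-16

Compose series: expand the inner function first, then feed it into the outer expansion.
The coefficient of v^3 in the expansion is -8/3, so f′′′(0) = 3! * (-8/3) = -16.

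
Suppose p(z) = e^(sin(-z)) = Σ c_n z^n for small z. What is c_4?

Plug the Maclaurin series of the inner function into that of the outer and collect terms.
[z^0] = 1;  [z^1] = -1;  [z^2] = 1/2;  [z^3] = 0;  [z^4] = -1/8.
So c_4 = p^(4)(0)/4! = -1/8.

-1/8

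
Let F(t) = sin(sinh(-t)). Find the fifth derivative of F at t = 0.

8

Substitute the inner expansion into the outer series and collect powers.
The coefficient of t^5 in the expansion is 1/15, so F^(5)(0) = 5! * (1/15) = 8.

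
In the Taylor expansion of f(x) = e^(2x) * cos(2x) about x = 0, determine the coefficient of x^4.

Take the Cauchy product of the two expansions.
f(0) = 1
f′(0) = 2
f′′(0) = 0
f′′′(0) = -16
f^(4)(0) = -64
The Taylor polynomial is Σ f^(k)(0)/k! · x^k.

-8/3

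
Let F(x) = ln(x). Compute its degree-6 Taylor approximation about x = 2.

F(2) = ln(2)
F′(2) = 1/2
F′′(2) = -1/4
F′′′(2) = 1/4
F^(4)(2) = -3/8
F^(5)(2) = 3/4
F^(6)(2) = -15/8

-(x - 2)^6/384 + (x - 2)^5/160 - (x - 2)^4/64 + (x - 2)^3/24 - (x - 2)^2/8 + (x - 2)/2 + ln(2)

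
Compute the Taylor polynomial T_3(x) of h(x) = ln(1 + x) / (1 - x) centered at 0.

5*x^3/6 + x^2/2 + x

Write out both Maclaurin series and multiply, keeping only the needed powers.
h(0) = 0
h′(0) = 1
h′′(0) = 1
h′′′(0) = 5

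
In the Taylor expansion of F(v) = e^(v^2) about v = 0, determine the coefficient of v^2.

c_2 = F′′(0)/2! = 1.

1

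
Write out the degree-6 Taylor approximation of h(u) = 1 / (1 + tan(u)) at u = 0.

122*u^6/45 - 32*u^5/15 + 5*u^4/3 - 4*u^3/3 + u^2 - u + 1

Use the geometric series for the reciprocal, then substitute.
h(0) = 1
h′(0) = -1
h′′(0) = 2
h′′′(0) = -8
h^(4)(0) = 40
h^(5)(0) = -256
h^(6)(0) = 1952
The Taylor polynomial is Σ h^(k)(0)/k! · u^k.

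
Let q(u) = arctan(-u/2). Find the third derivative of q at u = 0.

The coefficient of u^3 in the expansion is 1/24, so q′′′(0) = 3! * (1/24) = 1/4.

1/4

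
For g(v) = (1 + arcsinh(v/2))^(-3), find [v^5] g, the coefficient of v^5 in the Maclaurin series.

Substitute the inner expansion into the outer series and collect powers.
So c_5 = g^(5)(0)/5! = -649/1280.

-649/1280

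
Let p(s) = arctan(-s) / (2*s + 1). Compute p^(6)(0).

Expand 1/(denominator) as a geometric series and multiply by the numerator's series.
The coefficient of s^6 in the expansion is 446/15, so p^(6)(0) = 6! * (446/15) = 21408.

21408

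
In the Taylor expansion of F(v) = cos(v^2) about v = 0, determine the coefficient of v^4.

-1/2

Use the known series and substitute for the argument.
[v^0] = 1;  [v^1] = 0;  [v^2] = 0;  [v^3] = 0;  [v^4] = -1/2.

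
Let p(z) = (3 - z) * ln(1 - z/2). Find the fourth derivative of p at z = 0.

-1/8

Distribute the polynomial across the series and collect like powers.
From the series, [z^4] p = -1/192; multiply by 4! = 24 to get -1/8.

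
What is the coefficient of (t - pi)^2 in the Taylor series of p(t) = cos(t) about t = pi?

Use the known series and substitute for the argument.
[(t - pi)^0] = -1;  [(t - pi)^1] = 0;  [(t - pi)^2] = 1/2.

1/2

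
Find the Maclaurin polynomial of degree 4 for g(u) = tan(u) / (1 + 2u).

Write out both Maclaurin series and multiply, keeping only the needed powers.
[u^0] = 0;  [u^1] = 1;  [u^2] = -2;  [u^3] = 13/3;  [u^4] = -26/3.

-26*u^4/3 + 13*u^3/3 - 2*u^2 + u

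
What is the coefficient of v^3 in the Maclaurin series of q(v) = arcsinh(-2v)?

4/3

Differentiate repeatedly and evaluate at the center.
q(0) = 0
q′(0) = -2
q′′(0) = 0
q′′′(0) = 8
So c_3 = q′′′(0)/3! = 4/3.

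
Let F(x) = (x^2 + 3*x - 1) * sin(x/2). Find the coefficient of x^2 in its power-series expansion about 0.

Multiply each power in the prefactor through the base expansion.
F(0) = 0
F′(0) = -1/2
F′′(0) = 3
So c_2 = F′′(0)/2! = 3/2.

3/2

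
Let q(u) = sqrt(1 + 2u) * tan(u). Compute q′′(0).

Multiply the two series term by term and collect like powers.
From the series, [u^2] q = 1; multiply by 2! = 2 to get 2.

2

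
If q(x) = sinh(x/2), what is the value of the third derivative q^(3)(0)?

From the series, [x^3] q = 1/48; multiply by 3! = 6 to get 1/8.

1/8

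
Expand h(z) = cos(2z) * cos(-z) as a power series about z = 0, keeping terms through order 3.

1 - 5*z^2/2

Take the Cauchy product of the two expansions.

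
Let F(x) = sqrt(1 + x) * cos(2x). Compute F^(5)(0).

Expand each factor separately, then convolve coefficients.
The coefficient of x^5 in the expansion is 181/768, so F^(5)(0) = 5! * (181/768) = 905/32.

905/32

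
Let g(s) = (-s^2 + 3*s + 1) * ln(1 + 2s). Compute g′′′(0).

Multiply each power in the prefactor through the base expansion.
The coefficient of s^3 in the expansion is -16/3, so g′′′(0) = 3! * (-16/3) = -32.

-32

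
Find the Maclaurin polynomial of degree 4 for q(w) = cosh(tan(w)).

3*w^4/8 + w^2/2 + 1

Plug the Maclaurin series of the inner function into that of the outer and collect terms.
q(0) = 1
q′(0) = 0
q′′(0) = 1
q′′′(0) = 0
q^(4)(0) = 9
Dividing each by k! gives the coefficients c_0, ..., c_4.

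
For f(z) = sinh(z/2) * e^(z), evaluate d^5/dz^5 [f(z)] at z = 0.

Take the Cauchy product of the two expansions.
The coefficient of z^5 in the expansion is 121/3840, so f^(5)(0) = 5! * (121/3840) = 121/32.

121/32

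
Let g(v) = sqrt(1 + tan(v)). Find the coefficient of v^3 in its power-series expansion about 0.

11/48

Let u equal the inner series; expand the outer function in u and truncate.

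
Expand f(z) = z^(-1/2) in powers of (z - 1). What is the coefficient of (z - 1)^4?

Compute the successive derivatives at the expansion point and divide by k!.
f(1) = 1
f′(1) = -1/2
f′′(1) = 3/4
f′′′(1) = -15/8
f^(4)(1) = 105/16

35/128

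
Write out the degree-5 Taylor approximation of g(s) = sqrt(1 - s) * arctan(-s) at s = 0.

Take the Cauchy product of the two expansions.
g(0) = 0
g′(0) = -1
g′′(0) = 1
g′′′(0) = 11/4
g^(4)(0) = -5/2
g^(5)(0) = -389/16

-389*s^5/1920 - 5*s^4/48 + 11*s^3/24 + s^2/2 - s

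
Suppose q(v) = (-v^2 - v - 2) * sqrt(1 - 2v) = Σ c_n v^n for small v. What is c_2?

1

Multiply each power in the prefactor through the base expansion.
[v^0] = -2;  [v^1] = 1;  [v^2] = 1.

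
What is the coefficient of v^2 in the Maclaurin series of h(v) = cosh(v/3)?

1/18

h(0) = 1
h′(0) = 0
h′′(0) = 1/9
Dividing each by k! gives the coefficients c_0, ..., c_2.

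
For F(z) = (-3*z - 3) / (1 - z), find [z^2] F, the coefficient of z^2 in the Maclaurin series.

-6

Multiply each power in the prefactor through the base expansion.
F(0) = -3
F′(0) = -6
F′′(0) = -12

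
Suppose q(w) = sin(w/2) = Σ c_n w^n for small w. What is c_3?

-1/48

c_3 = q′′′(0)/3! = -1/48.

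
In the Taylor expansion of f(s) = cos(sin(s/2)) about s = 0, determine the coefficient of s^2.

-1/8

Let u equal the inner series; expand the outer function in u and truncate.
f(0) = 1
f′(0) = 0
f′′(0) = -1/4
Dividing each by k! gives the coefficients c_0, ..., c_2.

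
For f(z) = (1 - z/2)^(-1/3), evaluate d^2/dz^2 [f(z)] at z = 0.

1/9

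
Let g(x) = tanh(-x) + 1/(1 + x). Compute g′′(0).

2

Combine the two series term by term.
The coefficient of x^2 in the expansion is 1, so g′′(0) = 2! * (1) = 2.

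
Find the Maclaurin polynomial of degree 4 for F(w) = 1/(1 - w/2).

F(0) = 1
F′(0) = 1/2
F′′(0) = 1/2
F′′′(0) = 3/4
F^(4)(0) = 3/2

w^4/16 + w^3/8 + w^2/4 + w/2 + 1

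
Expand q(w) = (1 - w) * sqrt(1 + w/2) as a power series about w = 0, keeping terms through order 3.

Shift and add copies of the series according to the polynomial's terms.
q(0) = 1
q′(0) = -3/4
q′′(0) = -9/16
q′′′(0) = 15/64
Dividing each by k! gives the coefficients c_0, ..., c_3.

5*w^3/128 - 9*w^2/32 - 3*w/4 + 1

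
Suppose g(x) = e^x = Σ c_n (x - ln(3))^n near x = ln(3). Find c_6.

g(ln(3)) = 3
g′(ln(3)) = 3
g′′(ln(3)) = 3
g′′′(ln(3)) = 3
g^(4)(ln(3)) = 3
g^(5)(ln(3)) = 3
g^(6)(ln(3)) = 3
So c_6 = g^(6)(ln(3))/6! = 1/240.

1/240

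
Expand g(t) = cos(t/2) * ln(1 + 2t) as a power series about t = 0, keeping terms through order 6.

-651*t^6/64 + 1943*t^5/320 - 15*t^4/4 + 29*t^3/12 - 2*t^2 + 2*t

Expand each factor separately, then convolve coefficients.
g(0) = 0
g′(0) = 2
g′′(0) = -4
g′′′(0) = 29/2
g^(4)(0) = -90
g^(5)(0) = 5829/8
g^(6)(0) = -29295/4
The Taylor polynomial is Σ g^(k)(0)/k! · t^k.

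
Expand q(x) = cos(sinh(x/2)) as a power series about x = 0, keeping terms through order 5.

Compose series: expand the inner function first, then feed it into the outer expansion.
[x^0] = 1;  [x^1] = 0;  [x^2] = -1/8;  [x^3] = 0;  [x^4] = -1/128;  [x^5] = 0.

-x^4/128 - x^2/8 + 1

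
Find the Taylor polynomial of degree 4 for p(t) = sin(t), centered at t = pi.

Use the known series and substitute for the argument.
p(pi) = 0
p′(pi) = -1
p′′(pi) = 0
p′′′(pi) = 1
p^(4)(pi) = 0
Dividing each by k! gives the coefficients c_0, ..., c_4.

(t - pi)^3/6 - (t - pi)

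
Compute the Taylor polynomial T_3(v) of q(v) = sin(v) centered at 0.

-v^3/6 + v

[v^0] = 0;  [v^1] = 1;  [v^2] = 0;  [v^3] = -1/6.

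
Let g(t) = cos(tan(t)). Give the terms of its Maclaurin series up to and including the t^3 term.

Substitute the inner expansion into the outer series and collect powers.
g(0) = 1
g′(0) = 0
g′′(0) = -1
g′′′(0) = 0
The Taylor polynomial is Σ g^(k)(0)/k! · t^k.

1 - t^2/2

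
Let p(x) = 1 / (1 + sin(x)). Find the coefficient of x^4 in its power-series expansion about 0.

Expand as Σ (-1)^k u^k with u equal to the inner function's series.
p(0) = 1
p′(0) = -1
p′′(0) = 2
p′′′(0) = -5
p^(4)(0) = 16
So c_4 = p^(4)(0)/4! = 2/3.

2/3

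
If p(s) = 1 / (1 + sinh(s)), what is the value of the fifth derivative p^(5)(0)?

-181

Use the geometric series for the reciprocal, then substitute.
The coefficient of s^5 in the expansion is -181/120, so p^(5)(0) = 5! * (-181/120) = -181.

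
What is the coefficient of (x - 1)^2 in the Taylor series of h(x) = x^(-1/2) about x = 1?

3/8

h(1) = 1
h′(1) = -1/2
h′′(1) = 3/4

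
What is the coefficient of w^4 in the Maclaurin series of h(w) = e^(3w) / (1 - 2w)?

Multiply the two series term by term and collect like powers.

563/8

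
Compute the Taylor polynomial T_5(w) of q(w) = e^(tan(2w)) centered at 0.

148*w^5/15 + 6*w^4 + 4*w^3 + 2*w^2 + 2*w + 1

Substitute the inner expansion into the outer series and collect powers.
[w^0] = 1;  [w^1] = 2;  [w^2] = 2;  [w^3] = 4;  [w^4] = 6;  [w^5] = 148/15.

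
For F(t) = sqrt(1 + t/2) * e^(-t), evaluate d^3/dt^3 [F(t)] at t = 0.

Take the Cauchy product of the two expansions.
The coefficient of t^3 in the expansion is -1/384, so F′′′(0) = 3! * (-1/384) = -1/64.

-1/64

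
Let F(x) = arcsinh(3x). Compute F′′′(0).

-27

The coefficient of x^3 in the expansion is -9/2, so F′′′(0) = 3! * (-9/2) = -27.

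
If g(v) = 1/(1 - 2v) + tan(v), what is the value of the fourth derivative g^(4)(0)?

384

Combine the two series term by term.
The coefficient of v^4 in the expansion is 16, so g^(4)(0) = 4! * (16) = 384.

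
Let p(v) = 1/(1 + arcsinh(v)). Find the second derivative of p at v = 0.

Let u equal the inner series; expand the outer function in u and truncate.
The coefficient of v^2 in the expansion is 1, so p′′(0) = 2! * (1) = 2.

2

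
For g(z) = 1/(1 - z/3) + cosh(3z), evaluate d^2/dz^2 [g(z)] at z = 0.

Combine the two series term by term.
The coefficient of z^2 in the expansion is 83/18, so g′′(0) = 2! * (83/18) = 83/9.

83/9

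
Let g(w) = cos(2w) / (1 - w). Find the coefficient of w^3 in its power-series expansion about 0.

-1

Multiply the numerator's expansion by the denominator's geometric series.
g(0) = 1
g′(0) = 1
g′′(0) = -2
g′′′(0) = -6
So c_3 = g′′′(0)/3! = -1.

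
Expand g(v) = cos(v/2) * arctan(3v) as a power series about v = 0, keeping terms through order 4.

Take the Cauchy product of the two expansions.
g(0) = 0
g′(0) = 3
g′′(0) = 0
g′′′(0) = -225/4
g^(4)(0) = 0

-75*v^3/8 + 3*v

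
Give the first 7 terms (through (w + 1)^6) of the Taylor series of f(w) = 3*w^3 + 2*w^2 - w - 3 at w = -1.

3*(w + 1)^3 - 7*(w + 1)^2 + 4*(w + 1) - 3

f(-1) = -3
f′(-1) = 4
f′′(-1) = -14
f′′′(-1) = 18
f^(4)(-1) = 0
f^(5)(-1) = 0
f^(6)(-1) = 0
Then c_k = f^(k)(-1)/k! gives each Taylor coefficient.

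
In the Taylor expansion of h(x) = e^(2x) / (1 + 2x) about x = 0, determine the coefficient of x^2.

Write out both Maclaurin series and multiply, keeping only the needed powers.
h(0) = 1
h′(0) = 0
h′′(0) = 4
So c_2 = h′′(0)/2! = 2.

2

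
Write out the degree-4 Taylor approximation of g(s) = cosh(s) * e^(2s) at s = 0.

Take the Cauchy product of the two expansions.
[s^0] = 1;  [s^1] = 2;  [s^2] = 5/2;  [s^3] = 7/3;  [s^4] = 41/24.

41*s^4/24 + 7*s^3/3 + 5*s^2/2 + 2*s + 1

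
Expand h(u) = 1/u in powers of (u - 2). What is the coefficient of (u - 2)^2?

1/8

Compute the successive derivatives at the expansion point and divide by k!.
So c_2 = h′′(2)/2! = 1/8.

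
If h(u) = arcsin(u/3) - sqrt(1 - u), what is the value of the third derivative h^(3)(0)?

Expand each term separately and add.
The coefficient of u^3 in the expansion is 89/1296, so h′′′(0) = 3! * (89/1296) = 89/216.

89/216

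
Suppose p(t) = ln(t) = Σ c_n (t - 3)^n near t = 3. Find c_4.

-1/324

p(3) = ln(3)
p′(3) = 1/3
p′′(3) = -1/9
p′′′(3) = 2/27
p^(4)(3) = -2/27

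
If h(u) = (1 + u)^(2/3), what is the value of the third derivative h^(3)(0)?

Compute the successive derivatives at the expansion point and divide by k!.
From the series, [u^3] h = 4/81; multiply by 3! = 6 to get 8/27.

8/27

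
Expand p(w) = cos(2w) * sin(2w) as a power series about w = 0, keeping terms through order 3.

-16*w^3/3 + 2*w

Multiply the two series term by term and collect like powers.
[w^0] = 0;  [w^1] = 2;  [w^2] = 0;  [w^3] = -16/3.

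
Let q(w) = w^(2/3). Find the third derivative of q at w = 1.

8/27

Use the known series and substitute for the argument.
From the series, [(w - 1)^3] q = 4/81; multiply by 3! = 6 to get 8/27.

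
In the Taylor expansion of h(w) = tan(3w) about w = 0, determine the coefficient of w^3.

9

Use the known series and substitute for the argument.
h(0) = 0
h′(0) = 3
h′′(0) = 0
h′′′(0) = 54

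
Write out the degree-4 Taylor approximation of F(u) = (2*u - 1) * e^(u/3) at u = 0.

23*u^4/1944 + 17*u^3/162 + 11*u^2/18 + 5*u/3 - 1

Shift and add copies of the series according to the polynomial's terms.
F(0) = -1
F′(0) = 5/3
F′′(0) = 11/9
F′′′(0) = 17/27
F^(4)(0) = 23/81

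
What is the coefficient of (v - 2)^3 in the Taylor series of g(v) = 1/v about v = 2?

g(2) = 1/2
g′(2) = -1/4
g′′(2) = 1/4
g′′′(2) = -3/8
So c_3 = g′′′(2)/3! = -1/16.

-1/16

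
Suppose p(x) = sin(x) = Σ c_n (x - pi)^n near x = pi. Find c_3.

1/6

Differentiate repeatedly and evaluate at the center.
[(x - pi)^0] = 0;  [(x - pi)^1] = -1;  [(x - pi)^2] = 0;  [(x - pi)^3] = 1/6.
So c_3 = p′′′(pi)/3! = 1/6.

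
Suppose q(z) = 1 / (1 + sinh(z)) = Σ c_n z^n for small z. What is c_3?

Write 1/(1+u) = 1 - u + u^2 - u^3 + ... and substitute the series for u.
[z^0] = 1;  [z^1] = -1;  [z^2] = 1;  [z^3] = -7/6.
So c_3 = q′′′(0)/3! = -7/6.

-7/6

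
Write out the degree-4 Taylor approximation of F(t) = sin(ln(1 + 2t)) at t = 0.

4*t^3/3 - 2*t^2 + 2*t

Substitute the inner expansion into the outer series and collect powers.
[t^0] = 0;  [t^1] = 2;  [t^2] = -2;  [t^3] = 4/3;  [t^4] = 0.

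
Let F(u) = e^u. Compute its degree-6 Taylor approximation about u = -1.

(u + 1)^6*e^(-1)/720 + (u + 1)^5*e^(-1)/120 + (u + 1)^4*e^(-1)/24 + (u + 1)^3*e^(-1)/6 + (u + 1)^2*e^(-1)/2 + (u + 1)*e^(-1) + e^(-1)

[(u + 1)^0] = e^(-1);  [(u + 1)^1] = e^(-1);  [(u + 1)^2] = e^(-1)/2;  [(u + 1)^3] = e^(-1)/6;  [(u + 1)^4] = e^(-1)/24;  [(u + 1)^5] = e^(-1)/120;  [(u + 1)^6] = e^(-1)/720.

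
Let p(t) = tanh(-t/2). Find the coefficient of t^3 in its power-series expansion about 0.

1/24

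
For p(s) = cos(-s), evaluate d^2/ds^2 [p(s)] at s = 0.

-1

From the series, [s^2] p = -1/2; multiply by 2! = 2 to get -1.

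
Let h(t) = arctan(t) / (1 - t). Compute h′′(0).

Multiply the numerator's expansion by the denominator's geometric series.
The coefficient of t^2 in the expansion is 1, so h′′(0) = 2! * (1) = 2.

2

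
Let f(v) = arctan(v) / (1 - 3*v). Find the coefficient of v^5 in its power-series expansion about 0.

391/5

Multiply the numerator's expansion by the denominator's geometric series.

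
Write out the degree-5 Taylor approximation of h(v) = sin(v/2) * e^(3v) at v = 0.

Take the Cauchy product of the two expansions.
h(0) = 0
h′(0) = 1/2
h′′(0) = 3
h′′′(0) = 107/8
h^(4)(0) = 105/2
h^(5)(0) = 6121/32
Then c_k = h^(k)(0)/k! gives each Taylor coefficient.

6121*v^5/3840 + 35*v^4/16 + 107*v^3/48 + 3*v^2/2 + v/2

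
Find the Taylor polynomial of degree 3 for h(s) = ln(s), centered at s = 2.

(s - 2)^3/24 - (s - 2)^2/8 + (s - 2)/2 + ln(2)

Use the known series and substitute for the argument.
[(s - 2)^0] = ln(2);  [(s - 2)^1] = 1/2;  [(s - 2)^2] = -1/8;  [(s - 2)^3] = 1/24.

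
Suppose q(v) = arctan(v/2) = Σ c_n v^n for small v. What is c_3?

-1/24

Differentiate repeatedly and evaluate at the center.
q(0) = 0
q′(0) = 1/2
q′′(0) = 0
q′′′(0) = -1/4
The Taylor polynomial is Σ q^(k)(0)/k! · v^k.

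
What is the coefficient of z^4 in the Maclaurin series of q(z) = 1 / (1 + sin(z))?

2/3

Write 1/(1+u) = 1 - u + u^2 - u^3 + ... and substitute the series for u.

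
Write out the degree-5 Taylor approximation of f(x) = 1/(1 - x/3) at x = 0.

x^5/243 + x^4/81 + x^3/27 + x^2/9 + x/3 + 1

Use the known series and substitute for the argument.
f(0) = 1
f′(0) = 1/3
f′′(0) = 2/9
f′′′(0) = 2/9
f^(4)(0) = 8/27
f^(5)(0) = 40/81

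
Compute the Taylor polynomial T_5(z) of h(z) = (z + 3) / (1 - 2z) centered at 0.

Shift and add copies of the series according to the polynomial's terms.
h(0) = 3
h′(0) = 7
h′′(0) = 28
h′′′(0) = 168
h^(4)(0) = 1344
h^(5)(0) = 13440
The Taylor polynomial is Σ h^(k)(0)/k! · z^k.

112*z^5 + 56*z^4 + 28*z^3 + 14*z^2 + 7*z + 3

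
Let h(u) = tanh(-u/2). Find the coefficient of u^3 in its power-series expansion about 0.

h(0) = 0
h′(0) = -1/2
h′′(0) = 0
h′′′(0) = 1/4

1/24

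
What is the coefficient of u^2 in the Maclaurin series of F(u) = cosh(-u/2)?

F(0) = 1
F′(0) = 0
F′′(0) = 1/4

1/8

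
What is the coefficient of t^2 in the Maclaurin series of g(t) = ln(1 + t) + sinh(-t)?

Expand each term separately and add.
g(0) = 0
g′(0) = 0
g′′(0) = -1

-1/2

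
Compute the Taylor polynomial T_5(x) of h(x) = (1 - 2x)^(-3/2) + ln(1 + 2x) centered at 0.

3721*x^5/40 + 283*x^4/8 + 121*x^3/6 + 11*x^2/2 + 5*x + 1

Add the two expansions coefficient-wise.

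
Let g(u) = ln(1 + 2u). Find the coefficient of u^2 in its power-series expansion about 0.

-2

Apply the Taylor formula c_k = f^(k)(a)/k!.
[u^0] = 0;  [u^1] = 2;  [u^2] = -2.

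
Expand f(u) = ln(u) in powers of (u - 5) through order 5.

Compute the successive derivatives at the expansion point and divide by k!.
f(5) = ln(5)
f′(5) = 1/5
f′′(5) = -1/25
f′′′(5) = 2/125
f^(4)(5) = -6/625
f^(5)(5) = 24/3125

(u - 5)^5/15625 - (u - 5)^4/2500 + (u - 5)^3/375 - (u - 5)^2/50 + (u - 5)/5 + ln(5)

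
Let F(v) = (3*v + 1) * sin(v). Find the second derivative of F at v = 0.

6

Shift and add copies of the series according to the polynomial's terms.
From the series, [v^2] F = 3; multiply by 2! = 2 to get 6.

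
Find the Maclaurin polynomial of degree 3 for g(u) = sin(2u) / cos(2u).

Divide the numerator series by the denominator series (power-series long division).
[u^0] = 0;  [u^1] = 2;  [u^2] = 0;  [u^3] = 8/3.

8*u^3/3 + 2*u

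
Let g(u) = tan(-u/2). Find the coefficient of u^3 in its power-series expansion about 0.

-1/24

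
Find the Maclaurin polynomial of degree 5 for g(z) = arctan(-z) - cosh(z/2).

-z^5/5 - z^4/384 + z^3/3 - z^2/8 - z - 1

Combine the two series term by term.
g(0) = -1
g′(0) = -1
g′′(0) = -1/4
g′′′(0) = 2
g^(4)(0) = -1/16
g^(5)(0) = -24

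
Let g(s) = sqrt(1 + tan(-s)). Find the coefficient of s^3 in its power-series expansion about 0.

-11/48

Substitute the inner expansion into the outer series and collect powers.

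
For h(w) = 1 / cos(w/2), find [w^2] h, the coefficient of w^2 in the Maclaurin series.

Invert the denominator's series and multiply.
So c_2 = h′′(0)/2! = 1/8.

1/8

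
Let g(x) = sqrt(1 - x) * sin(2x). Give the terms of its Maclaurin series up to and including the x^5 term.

Write out both Maclaurin series and multiply, keeping only the needed powers.
g(0) = 0
g′(0) = 2
g′′(0) = -2
g′′′(0) = -19/2
g^(4)(0) = 13
g^(5)(0) = 341/8
Then c_k = g^(k)(0)/k! gives each Taylor coefficient.

341*x^5/960 + 13*x^4/24 - 19*x^3/12 - x^2 + 2*x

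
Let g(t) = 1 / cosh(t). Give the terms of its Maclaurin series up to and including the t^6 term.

-61*t^6/720 + 5*t^4/24 - t^2/2 + 1

Invert the denominator's series and multiply.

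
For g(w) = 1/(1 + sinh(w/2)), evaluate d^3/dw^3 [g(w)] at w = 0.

Substitute the inner expansion into the outer series and collect powers.
The coefficient of w^3 in the expansion is -7/48, so g′′′(0) = 3! * (-7/48) = -7/8.

-7/8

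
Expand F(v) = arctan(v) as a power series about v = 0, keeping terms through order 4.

F(0) = 0
F′(0) = 1
F′′(0) = 0
F′′′(0) = -2
F^(4)(0) = 0
Then c_k = F^(k)(0)/k! gives each Taylor coefficient.

-v^3/3 + v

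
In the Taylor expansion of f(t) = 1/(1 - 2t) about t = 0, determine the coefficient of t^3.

8

[t^0] = 1;  [t^1] = 2;  [t^2] = 4;  [t^3] = 8.
So c_3 = f′′′(0)/3! = 8.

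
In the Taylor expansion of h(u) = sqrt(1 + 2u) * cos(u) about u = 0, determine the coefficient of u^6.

Expand each factor separately, then convolve coefficients.
h(0) = 1
h′(0) = 1
h′′(0) = -2
h′′′(0) = 0
h^(4)(0) = -8
h^(5)(0) = 80
h^(6)(0) = -736

-46/45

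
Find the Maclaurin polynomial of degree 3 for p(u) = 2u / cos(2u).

Invert the denominator's series and multiply.

4*u^3 + 2*u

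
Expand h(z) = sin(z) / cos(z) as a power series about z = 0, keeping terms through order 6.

2*z^5/15 + z^3/3 + z

Invert the denominator's series and multiply.
[z^0] = 0;  [z^1] = 1;  [z^2] = 0;  [z^3] = 1/3;  [z^4] = 0;  [z^5] = 2/15;  [z^6] = 0.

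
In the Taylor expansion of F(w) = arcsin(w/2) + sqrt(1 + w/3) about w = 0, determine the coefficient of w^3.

5/216

Add the two expansions coefficient-wise.
F(0) = 1
F′(0) = 2/3
F′′(0) = -1/36
F′′′(0) = 5/36
So c_3 = F′′′(0)/3! = 5/216.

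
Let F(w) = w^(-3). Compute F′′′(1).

The coefficient of (w - 1)^3 in the expansion is -10, so F′′′(1) = 3! * (-10) = -60.

-60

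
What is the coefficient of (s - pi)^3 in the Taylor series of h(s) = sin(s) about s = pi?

1/6

Compute the successive derivatives at the expansion point and divide by k!.
[(s - pi)^0] = 0;  [(s - pi)^1] = -1;  [(s - pi)^2] = 0;  [(s - pi)^3] = 1/6.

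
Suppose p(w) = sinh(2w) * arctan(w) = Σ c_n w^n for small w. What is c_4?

2/3

Multiply the two series term by term and collect like powers.
p(0) = 0
p′(0) = 0
p′′(0) = 4
p′′′(0) = 0
p^(4)(0) = 16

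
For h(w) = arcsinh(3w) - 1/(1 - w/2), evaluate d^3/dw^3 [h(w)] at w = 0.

Combine the two series term by term.
From the series, [w^3] h = -37/8; multiply by 3! = 6 to get -111/4.

-111/4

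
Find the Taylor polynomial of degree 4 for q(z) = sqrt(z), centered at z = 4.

-5*(z - 4)^4/16384 + (z - 4)^3/512 - (z - 4)^2/64 + (z - 4)/4 + 2

[(z - 4)^0] = 2;  [(z - 4)^1] = 1/4;  [(z - 4)^2] = -1/64;  [(z - 4)^3] = 1/512;  [(z - 4)^4] = -5/16384.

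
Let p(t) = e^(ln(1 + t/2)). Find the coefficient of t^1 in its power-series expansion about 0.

1/2

Substitute the inner expansion into the outer series and collect powers.
p(0) = 1
p′(0) = 1/2
So c_1 = p′(0)/1! = 1/2.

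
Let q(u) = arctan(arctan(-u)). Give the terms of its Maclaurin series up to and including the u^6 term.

Plug the Maclaurin series of the inner function into that of the outer and collect terms.

-11*u^5/15 + 2*u^3/3 - u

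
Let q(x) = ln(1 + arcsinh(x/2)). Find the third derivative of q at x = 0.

1/8

Let u equal the inner series; expand the outer function in u and truncate.
From the series, [x^3] q = 1/48; multiply by 3! = 6 to get 1/8.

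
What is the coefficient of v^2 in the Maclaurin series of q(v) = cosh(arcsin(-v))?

1/2

Let u equal the inner series; expand the outer function in u and truncate.
q(0) = 1
q′(0) = 0
q′′(0) = 1
So c_2 = q′′(0)/2! = 1/2.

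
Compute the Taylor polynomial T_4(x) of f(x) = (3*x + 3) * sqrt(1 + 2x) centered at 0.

-3*x^4/8 + 3*x^2/2 + 6*x + 3

Distribute the polynomial across the series and collect like powers.
f(0) = 3
f′(0) = 6
f′′(0) = 3
f′′′(0) = 0
f^(4)(0) = -9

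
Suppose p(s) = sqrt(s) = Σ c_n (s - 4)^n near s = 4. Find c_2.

[(s - 4)^0] = 2;  [(s - 4)^1] = 1/4;  [(s - 4)^2] = -1/64.

-1/64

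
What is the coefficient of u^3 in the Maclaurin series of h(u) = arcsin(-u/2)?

-1/48

[u^0] = 0;  [u^1] = -1/2;  [u^2] = 0;  [u^3] = -1/48.
So c_3 = h′′′(0)/3! = -1/48.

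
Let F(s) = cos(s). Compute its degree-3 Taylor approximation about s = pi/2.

(s - pi/2)^3/6 - (s - pi/2)

Apply the Taylor formula c_k = f^(k)(a)/k!.
F(pi/2) = 0
F′(pi/2) = -1
F′′(pi/2) = 0
F′′′(pi/2) = 1
The Taylor polynomial is Σ F^(k)(pi/2)/k! · (s - pi/2)^k.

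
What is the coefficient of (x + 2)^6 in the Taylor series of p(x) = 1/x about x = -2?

-1/128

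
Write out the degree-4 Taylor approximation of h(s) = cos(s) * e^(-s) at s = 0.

-s^4/6 + s^3/3 - s + 1

Write out both Maclaurin series and multiply, keeping only the needed powers.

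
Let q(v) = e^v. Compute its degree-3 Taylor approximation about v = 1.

Apply the Taylor formula c_k = f^(k)(a)/k!.
[(v - 1)^0] = e;  [(v - 1)^1] = e;  [(v - 1)^2] = e/2;  [(v - 1)^3] = e/6.

e*(v - 1)^3/6 + e*(v - 1)^2/2 + e*(v - 1) + e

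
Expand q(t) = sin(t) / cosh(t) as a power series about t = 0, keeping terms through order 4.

Write the quotient as an unknown series and match coefficients against numerator = denominator · series.
[t^0] = 0;  [t^1] = 1;  [t^2] = 0;  [t^3] = -2/3;  [t^4] = 0.

-2*t^3/3 + t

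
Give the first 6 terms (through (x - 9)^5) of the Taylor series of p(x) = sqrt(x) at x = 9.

Compute the successive derivatives at the expansion point and divide by k!.
[(x - 9)^0] = 3;  [(x - 9)^1] = 1/6;  [(x - 9)^2] = -1/216;  [(x - 9)^3] = 1/3888;  [(x - 9)^4] = -5/279936;  [(x - 9)^5] = 7/5038848.

7*(x - 9)^5/5038848 - 5*(x - 9)^4/279936 + (x - 9)^3/3888 - (x - 9)^2/216 + (x - 9)/6 + 3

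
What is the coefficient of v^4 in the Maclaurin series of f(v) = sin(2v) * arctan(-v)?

Multiply the two series term by term and collect like powers.

2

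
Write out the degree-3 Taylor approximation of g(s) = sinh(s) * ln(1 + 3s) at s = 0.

Expand each factor separately, then convolve coefficients.
g(0) = 0
g′(0) = 0
g′′(0) = 6
g′′′(0) = -27

-9*s^3/2 + 3*s^2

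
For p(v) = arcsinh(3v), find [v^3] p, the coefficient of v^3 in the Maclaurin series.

-9/2

[v^0] = 0;  [v^1] = 3;  [v^2] = 0;  [v^3] = -9/2.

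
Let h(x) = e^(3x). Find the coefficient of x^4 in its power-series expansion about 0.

27/8

[x^0] = 1;  [x^1] = 3;  [x^2] = 9/2;  [x^3] = 9/2;  [x^4] = 27/8.
So c_4 = h^(4)(0)/4! = 27/8.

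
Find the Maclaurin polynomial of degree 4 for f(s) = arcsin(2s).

Apply the Taylor formula c_k = f^(k)(a)/k!.
f(0) = 0
f′(0) = 2
f′′(0) = 0
f′′′(0) = 8
f^(4)(0) = 0
The Taylor polynomial is Σ f^(k)(0)/k! · s^k.

4*s^3/3 + 2*s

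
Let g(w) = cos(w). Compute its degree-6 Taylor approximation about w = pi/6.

[(w - pi/6)^0] = sqrt(3)/2;  [(w - pi/6)^1] = -1/2;  [(w - pi/6)^2] = -sqrt(3)/4;  [(w - pi/6)^3] = 1/12;  [(w - pi/6)^4] = sqrt(3)/48;  [(w - pi/6)^5] = -1/240;  [(w - pi/6)^6] = -sqrt(3)/1440.

-sqrt(3)*(w - pi/6)^6/1440 - (w - pi/6)^5/240 + sqrt(3)*(w - pi/6)^4/48 + (w - pi/6)^3/12 - sqrt(3)*(w - pi/6)^2/4 - (w - pi/6)/2 + sqrt(3)/2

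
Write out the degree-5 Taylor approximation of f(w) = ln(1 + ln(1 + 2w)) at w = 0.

304*w^5/5 - 70*w^4/3 + 28*w^3/3 - 4*w^2 + 2*w

Substitute the inner expansion into the outer series and collect powers.
[w^0] = 0;  [w^1] = 2;  [w^2] = -4;  [w^3] = 28/3;  [w^4] = -70/3;  [w^5] = 304/5.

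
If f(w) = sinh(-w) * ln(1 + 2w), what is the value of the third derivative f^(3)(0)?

Write out both Maclaurin series and multiply, keeping only the needed powers.
The coefficient of w^3 in the expansion is 2, so f′′′(0) = 3! * (2) = 12.

12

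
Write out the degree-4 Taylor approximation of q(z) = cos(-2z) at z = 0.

2*z^4/3 - 2*z^2 + 1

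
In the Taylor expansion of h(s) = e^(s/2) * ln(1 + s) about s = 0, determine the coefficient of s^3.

Multiply the two series term by term and collect like powers.

5/24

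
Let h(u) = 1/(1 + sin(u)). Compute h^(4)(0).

Plug the Maclaurin series of the inner function into that of the outer and collect terms.
The coefficient of u^4 in the expansion is 2/3, so h^(4)(0) = 4! * (2/3) = 16.

16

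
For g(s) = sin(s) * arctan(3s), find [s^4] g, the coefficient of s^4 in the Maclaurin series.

-19/2

Take the Cauchy product of the two expansions.
[s^0] = 0;  [s^1] = 0;  [s^2] = 3;  [s^3] = 0;  [s^4] = -19/2.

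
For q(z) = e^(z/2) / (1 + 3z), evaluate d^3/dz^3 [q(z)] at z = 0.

Take the Cauchy product of the two expansions.
From the series, [z^3] q = -1097/48; multiply by 3! = 6 to get -1097/8.

-1097/8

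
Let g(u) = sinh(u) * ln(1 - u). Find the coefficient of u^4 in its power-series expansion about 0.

-1/2

Take the Cauchy product of the two expansions.
[u^0] = 0;  [u^1] = 0;  [u^2] = -1;  [u^3] = -1/2;  [u^4] = -1/2.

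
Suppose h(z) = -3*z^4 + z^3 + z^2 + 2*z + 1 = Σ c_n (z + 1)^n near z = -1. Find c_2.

-20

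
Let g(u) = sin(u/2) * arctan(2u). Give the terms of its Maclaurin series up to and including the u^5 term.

Multiply the two series term by term and collect like powers.
[u^0] = 0;  [u^1] = 0;  [u^2] = 1;  [u^3] = 0;  [u^4] = -11/8;  [u^5] = 0.

-11*u^4/8 + u^2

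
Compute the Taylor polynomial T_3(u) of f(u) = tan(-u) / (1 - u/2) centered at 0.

-7*u^3/12 - u^2/2 - u

Multiply the two series term by term and collect like powers.
[u^0] = 0;  [u^1] = -1;  [u^2] = -1/2;  [u^3] = -7/12.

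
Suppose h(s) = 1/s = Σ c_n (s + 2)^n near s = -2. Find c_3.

h(-2) = -1/2
h′(-2) = -1/4
h′′(-2) = -1/4
h′′′(-2) = -3/8
So c_3 = h′′′(-2)/3! = -1/16.

-1/16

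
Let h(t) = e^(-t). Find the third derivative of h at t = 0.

-1

The coefficient of t^3 in the expansion is -1/6, so h′′′(0) = 3! * (-1/6) = -1.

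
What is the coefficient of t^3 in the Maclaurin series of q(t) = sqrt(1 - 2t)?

-1/2

Use the known series and substitute for the argument.
q(0) = 1
q′(0) = -1
q′′(0) = -1
q′′′(0) = -3
So c_3 = q′′′(0)/3! = -1/2.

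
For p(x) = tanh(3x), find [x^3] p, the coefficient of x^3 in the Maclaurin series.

-9

p(0) = 0
p′(0) = 3
p′′(0) = 0
p′′′(0) = -54
So c_3 = p′′′(0)/3! = -9.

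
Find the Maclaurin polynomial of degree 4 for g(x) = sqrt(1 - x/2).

-5*x^4/2048 - x^3/128 - x^2/32 - x/4 + 1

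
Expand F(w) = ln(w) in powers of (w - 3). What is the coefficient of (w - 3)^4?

-1/324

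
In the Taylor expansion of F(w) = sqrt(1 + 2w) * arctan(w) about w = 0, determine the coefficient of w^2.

1

Write out both Maclaurin series and multiply, keeping only the needed powers.
F(0) = 0
F′(0) = 1
F′′(0) = 2
Then c_k = F^(k)(0)/k! gives each Taylor coefficient.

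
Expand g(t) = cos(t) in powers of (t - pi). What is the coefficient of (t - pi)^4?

Apply the Taylor formula c_k = f^(k)(a)/k!.
g(pi) = -1
g′(pi) = 0
g′′(pi) = 1
g′′′(pi) = 0
g^(4)(pi) = -1
So c_4 = g^(4)(pi)/4! = -1/24.

-1/24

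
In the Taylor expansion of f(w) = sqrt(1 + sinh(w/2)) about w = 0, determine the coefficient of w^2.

-1/32

Substitute the inner expansion into the outer series and collect powers.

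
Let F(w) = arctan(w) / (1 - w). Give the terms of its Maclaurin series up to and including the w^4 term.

Expand 1/(denominator) as a geometric series and multiply by the numerator's series.
[w^0] = 0;  [w^1] = 1;  [w^2] = 1;  [w^3] = 2/3;  [w^4] = 2/3.

2*w^4/3 + 2*w^3/3 + w^2 + w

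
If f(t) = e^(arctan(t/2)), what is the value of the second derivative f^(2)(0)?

Substitute the inner expansion into the outer series and collect powers.
The coefficient of t^2 in the expansion is 1/8, so f′′(0) = 2! * (1/8) = 1/4.

1/4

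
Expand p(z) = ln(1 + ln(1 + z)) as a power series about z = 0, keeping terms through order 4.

-35*z^4/24 + 7*z^3/6 - z^2 + z

Plug the Maclaurin series of the inner function into that of the outer and collect terms.
[z^0] = 0;  [z^1] = 1;  [z^2] = -1;  [z^3] = 7/6;  [z^4] = -35/24.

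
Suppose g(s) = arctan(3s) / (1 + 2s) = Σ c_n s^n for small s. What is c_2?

Expand each factor separately, then convolve coefficients.
g(0) = 0
g′(0) = 3
g′′(0) = -12
So c_2 = g′′(0)/2! = -6.

-6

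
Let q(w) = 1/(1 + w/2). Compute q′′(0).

Differentiate repeatedly and evaluate at the center.
The coefficient of w^2 in the expansion is 1/4, so q′′(0) = 2! * (1/4) = 1/2.

1/2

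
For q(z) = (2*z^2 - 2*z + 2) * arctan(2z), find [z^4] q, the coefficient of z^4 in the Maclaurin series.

16/3

Distribute the polynomial across the series and collect like powers.
[z^0] = 0;  [z^1] = 4;  [z^2] = -4;  [z^3] = -4/3;  [z^4] = 16/3.
So c_4 = q^(4)(0)/4! = 16/3.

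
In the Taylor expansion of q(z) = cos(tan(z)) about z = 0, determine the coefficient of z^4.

-7/24

Compose series: expand the inner function first, then feed it into the outer expansion.
q(0) = 1
q′(0) = 0
q′′(0) = -1
q′′′(0) = 0
q^(4)(0) = -7
Then c_k = q^(k)(0)/k! gives each Taylor coefficient.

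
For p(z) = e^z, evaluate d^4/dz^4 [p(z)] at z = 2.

From the series, [(z - 2)^4] p = e^(2)/24; multiply by 4! = 24 to get e^(2).

e^(2)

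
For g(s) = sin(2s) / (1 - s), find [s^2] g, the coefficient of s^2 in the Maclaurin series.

Write out both Maclaurin series and multiply, keeping only the needed powers.

2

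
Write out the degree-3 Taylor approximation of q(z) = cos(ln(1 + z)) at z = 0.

z^3/2 - z^2/2 + 1

Let u equal the inner series; expand the outer function in u and truncate.
q(0) = 1
q′(0) = 0
q′′(0) = -1
q′′′(0) = 3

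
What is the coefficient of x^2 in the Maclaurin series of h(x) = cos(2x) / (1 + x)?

-1

Write out both Maclaurin series and multiply, keeping only the needed powers.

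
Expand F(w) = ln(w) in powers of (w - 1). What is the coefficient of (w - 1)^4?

-1/4

F(1) = 0
F′(1) = 1
F′′(1) = -1
F′′′(1) = 2
F^(4)(1) = -6
So c_4 = F^(4)(1)/4! = -1/4.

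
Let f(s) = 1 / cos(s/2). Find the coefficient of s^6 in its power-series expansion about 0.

61/46080

Write the quotient as an unknown series and match coefficients against numerator = denominator · series.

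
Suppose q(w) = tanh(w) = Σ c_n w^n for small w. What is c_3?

Compute the successive derivatives at the expansion point and divide by k!.
[w^0] = 0;  [w^1] = 1;  [w^2] = 0;  [w^3] = -1/3.

-1/3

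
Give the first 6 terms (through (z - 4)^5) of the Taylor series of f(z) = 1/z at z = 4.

f(4) = 1/4
f′(4) = -1/16
f′′(4) = 1/32
f′′′(4) = -3/128
f^(4)(4) = 3/128
f^(5)(4) = -15/512

-(z - 4)^5/4096 + (z - 4)^4/1024 - (z - 4)^3/256 + (z - 4)^2/64 - (z - 4)/16 + 1/4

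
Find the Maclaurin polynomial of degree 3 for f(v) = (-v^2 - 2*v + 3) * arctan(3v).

-30*v^3 - 6*v^2 + 9*v

Distribute the polynomial across the series and collect like powers.
f(0) = 0
f′(0) = 9
f′′(0) = -12
f′′′(0) = -180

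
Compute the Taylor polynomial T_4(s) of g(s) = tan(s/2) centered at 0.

g(0) = 0
g′(0) = 1/2
g′′(0) = 0
g′′′(0) = 1/4
g^(4)(0) = 0

s^3/24 + s/2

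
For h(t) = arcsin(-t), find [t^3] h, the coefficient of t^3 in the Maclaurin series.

Use the known series and substitute for the argument.
[t^0] = 0;  [t^1] = -1;  [t^2] = 0;  [t^3] = -1/6.
So c_3 = h′′′(0)/3! = -1/6.

-1/6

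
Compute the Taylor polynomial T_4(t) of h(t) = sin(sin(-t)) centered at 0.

t^3/3 - t

Substitute the inner expansion into the outer series and collect powers.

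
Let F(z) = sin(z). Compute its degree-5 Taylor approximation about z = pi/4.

sqrt(2)*(z - pi/4)^5/240 + sqrt(2)*(z - pi/4)^4/48 - sqrt(2)*(z - pi/4)^3/12 - sqrt(2)*(z - pi/4)^2/4 + sqrt(2)*(z - pi/4)/2 + sqrt(2)/2

F(pi/4) = sqrt(2)/2
F′(pi/4) = sqrt(2)/2
F′′(pi/4) = -sqrt(2)/2
F′′′(pi/4) = -sqrt(2)/2
F^(4)(pi/4) = sqrt(2)/2
F^(5)(pi/4) = sqrt(2)/2
Then c_k = F^(k)(pi/4)/k! gives each Taylor coefficient.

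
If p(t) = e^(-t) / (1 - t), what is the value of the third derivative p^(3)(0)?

Take the Cauchy product of the two expansions.
The coefficient of t^3 in the expansion is 1/3, so p′′′(0) = 3! * (1/3) = 2.

2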